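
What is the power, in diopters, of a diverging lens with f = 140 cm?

For a diverging lens, f = −140 cm.
f = -140 cm = -1.40 m.
P = 1/f = 1/(-1.40 m) = -0.714 D.

P = -0.714 D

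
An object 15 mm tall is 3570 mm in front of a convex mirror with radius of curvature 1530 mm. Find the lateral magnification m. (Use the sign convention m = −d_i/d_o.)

f = R/2 = 1530/2 = 765.0 mm; for a convex mirror, f = -765.0 mm.
1/d_i = 1/f − 1/d_o = 1/(-765.0) − 1/(3570) = -0.001587, so d_i = -630.0 mm.
m = −d_i/d_o = −(-630.0)/(3570) = +0.176.
The image is virtual, upright and reduced, behind the mirror.

m = +0.176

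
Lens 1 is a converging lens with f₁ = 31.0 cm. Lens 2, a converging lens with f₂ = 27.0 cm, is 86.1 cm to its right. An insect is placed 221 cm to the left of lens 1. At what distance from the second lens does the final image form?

Lens 1: 1/d_i1 = 1/f₁ − 1/d_o1 = 1/(31.0) − 1/(221) = 0.02773, so d_i1 = 36.06 cm.
The intermediate image is 36.06 cm to the right of lens 1, which is 86.1 − (36.06) = 50.04 cm to the left of lens 2, so d_o2 = +50.04 cm.
Lens 2: 1/d_i2 = 1/f₂ − 1/d_o2 = 1/(27.0) − 1/(50.04) = 0.01705, so d_i2 = 58.6 cm.
The final image is real, 58.6 cm to the right of lens 2 (overall magnification ≈ 0.19).

58.6 cm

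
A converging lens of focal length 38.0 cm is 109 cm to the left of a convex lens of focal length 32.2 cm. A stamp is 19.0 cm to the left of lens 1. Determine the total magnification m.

Lens 1: 1/d_i1 = 1/(38.0) − 1/(19.0) = -0.02632, so d_i1 = -38.00 cm; m₁ = −d_i1/d_o1 = +2.000.
d_o2 = 109 − (-38.00) = 147.0 cm.
Lens 2: 1/d_i2 = 1/(32.2) − 1/(147.0) = 0.02425, so d_i2 = 41.23 cm; m₂ = −d_i2/d_o2 = -0.2805.
m = m₁·m₂ = (+2.000)(-0.2805) = -0.561.

m = -0.561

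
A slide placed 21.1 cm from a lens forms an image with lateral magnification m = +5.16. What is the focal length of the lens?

f = 26.2 cm (converging)

m = −d_i/d_o ⇒ d_i = −m·d_o = −(+5.16)·(21.1) = -108.9 cm.
1/f = 1/d_o + 1/d_i = 1/(21.1) + 1/(-108.9) = 0.03821, so f = 26.2 cm.
Since f is positive, the lens is converging.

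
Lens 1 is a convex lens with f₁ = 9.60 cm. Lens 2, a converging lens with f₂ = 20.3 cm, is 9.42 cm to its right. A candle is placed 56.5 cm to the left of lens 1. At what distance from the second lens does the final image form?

Lens 1: 1/d_i1 = 1/f₁ − 1/d_o1 = 1/(9.60) − 1/(56.5) = 0.08647, so d_i1 = 11.57 cm.
The intermediate image is 11.57 cm to the right of lens 1, which lies 2.150 cm to the right of lens 2 — a virtual object — so d_o2 = −2.150 cm.
Lens 2: 1/d_i2 = 1/f₂ − 1/d_o2 = 1/(20.3) − 1/(-2.150) = 0.5144, so d_i2 = 1.94 cm.
The final image is real, 1.94 cm to the right of lens 2 (overall magnification ≈ -0.19).

1.94 cm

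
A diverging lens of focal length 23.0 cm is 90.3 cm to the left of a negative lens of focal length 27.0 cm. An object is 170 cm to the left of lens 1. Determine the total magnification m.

m = +0.0234

f₁ = −23.0 cm (diverging).
Lens 1: 1/d_i1 = 1/(-23.0) − 1/(170) = -0.04936, so d_i1 = -20.26 cm; m₁ = −d_i1/d_o1 = +0.1192.
d_o2 = 90.3 − (-20.26) = 110.6 cm.
f₂ = −27.0 cm (diverging).
Lens 2: 1/d_i2 = 1/(-27.0) − 1/(110.6) = -0.04608, so d_i2 = -21.70 cm; m₂ = −d_i2/d_o2 = +0.1962.
m = m₁·m₂ = (+0.1192)(+0.1962) = +0.0234.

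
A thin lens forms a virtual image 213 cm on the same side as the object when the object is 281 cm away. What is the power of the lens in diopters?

Virtual image ⇒ d_i = −213 cm.
1/f = 1/d_o + 1/d_i = 1/(281) + 1/(-213) = -0.001136 cm⁻¹.
f = -880.2 cm = -8.802 m, so P = 1/f = -0.114 D.

P = -0.114 D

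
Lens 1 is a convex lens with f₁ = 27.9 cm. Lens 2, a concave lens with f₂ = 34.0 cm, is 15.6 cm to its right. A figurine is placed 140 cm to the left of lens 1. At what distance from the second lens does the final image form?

Lens 1: 1/d_i1 = 1/f₁ − 1/d_o1 = 1/(27.9) − 1/(140) = 0.02870, so d_i1 = 34.84 cm.
The intermediate image is 34.84 cm to the right of lens 1, which lies 19.24 cm to the right of lens 2 — a virtual object — so d_o2 = −19.24 cm.
Lens 2 is diverging, so f₂ = −34.0 cm.
Lens 2: 1/d_i2 = 1/f₂ − 1/d_o2 = 1/(-34.0) − 1/(-19.24) = 0.02256, so d_i2 = 44.3 cm.
The final image is real, 44.3 cm to the right of lens 2 (overall magnification ≈ -0.57).

44.3 cm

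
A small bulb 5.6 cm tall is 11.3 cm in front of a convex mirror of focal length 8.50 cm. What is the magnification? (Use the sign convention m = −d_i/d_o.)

m = +0.429

For a convex mirror, f = -8.50 cm.
1/d_i = 1/f − 1/d_o = 1/(-8.500) − 1/(11.3) = -0.2061, so d_i = -4.851 cm.
m = −d_i/d_o = −(-4.851)/(11.3) = +0.429.
The image is virtual, upright and reduced, behind the mirror.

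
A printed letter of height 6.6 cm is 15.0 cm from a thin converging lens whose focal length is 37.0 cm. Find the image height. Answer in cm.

11.1 cm

1/d_i = 1/f − 1/d_o = 1/(37.00) − 1/(15.0) = -0.03964, so d_i = -25.23 cm.
m = −d_i/d_o = +1.682.
|h_i| = |m|·h_o = 1.682 × 6.6 = 11.1 cm. The image is virtual, upright and enlarged, on the same side as the object.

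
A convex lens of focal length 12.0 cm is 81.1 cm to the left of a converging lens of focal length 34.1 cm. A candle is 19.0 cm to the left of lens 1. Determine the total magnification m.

m = +4.05

Lens 1: 1/d_i1 = 1/(12.0) − 1/(19.0) = 0.03070, so d_i1 = 32.57 cm; m₁ = −d_i1/d_o1 = -1.714.
d_o2 = 81.1 − (32.57) = 48.53 cm.
Lens 2: 1/d_i2 = 1/(34.1) − 1/(48.53) = 0.008720, so d_i2 = 114.7 cm; m₂ = −d_i2/d_o2 = -2.363.
m = m₁·m₂ = (-1.714)(-2.363) = +4.05.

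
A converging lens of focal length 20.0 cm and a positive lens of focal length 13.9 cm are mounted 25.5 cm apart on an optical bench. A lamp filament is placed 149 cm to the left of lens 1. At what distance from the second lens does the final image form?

Lens 1: 1/d_i1 = 1/f₁ − 1/d_o1 = 1/(20.0) − 1/(149) = 0.04329, so d_i1 = 23.10 cm.
The intermediate image is 23.10 cm to the right of lens 1, which is 25.5 − (23.10) = 2.400 cm to the left of lens 2, so d_o2 = +2.400 cm.
Lens 2: 1/d_i2 = 1/f₂ − 1/d_o2 = 1/(13.9) − 1/(2.400) = -0.3447, so d_i2 = -2.90 cm.
The final image is virtual, 2.90 cm to the left of lens 2 (overall magnification ≈ -0.19).

2.90 cm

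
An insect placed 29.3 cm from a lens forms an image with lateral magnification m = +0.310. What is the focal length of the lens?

f = -13.2 cm (diverging)

m = −d_i/d_o ⇒ d_i = −m·d_o = −(+0.310)·(29.3) = -9.083 cm.
1/f = 1/d_o + 1/d_i = 1/(29.3) + 1/(-9.083) = -0.07597, so f = -13.2 cm.
Since f is negative, the lens is diverging.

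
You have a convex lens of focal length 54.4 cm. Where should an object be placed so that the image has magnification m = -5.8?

63.8 cm

m = −d_i/d_o ⇒ d_i = −m·d_o.
1/f = 1/d_o + 1/d_i = 1/d_o − 1/(m·d_o) = (1 − 1/m)/d_o, so d_o = f(1 − 1/m) = (54.40)(1 − 1/(-5.8)) = 63.8 cm.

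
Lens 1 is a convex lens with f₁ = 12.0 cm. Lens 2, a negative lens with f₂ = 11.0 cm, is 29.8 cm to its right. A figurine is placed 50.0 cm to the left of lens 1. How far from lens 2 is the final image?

6.16 cm

Lens 1: 1/d_i1 = 1/f₁ − 1/d_o1 = 1/(12.0) − 1/(50.0) = 0.06333, so d_i1 = 15.79 cm.
The intermediate image is 15.79 cm to the right of lens 1, which is 29.8 − (15.79) = 14.01 cm to the left of lens 2, so d_o2 = +14.01 cm.
Lens 2 is diverging, so f₂ = −11.0 cm.
Lens 2: 1/d_i2 = 1/f₂ − 1/d_o2 = 1/(-11.0) − 1/(14.01) = -0.1623, so d_i2 = -6.16 cm.
The final image is virtual, 6.16 cm to the left of lens 2 (overall magnification ≈ -0.14).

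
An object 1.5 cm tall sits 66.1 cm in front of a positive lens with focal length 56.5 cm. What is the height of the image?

8.83 cm

1/d_i = 1/f − 1/d_o = 1/(56.50) − 1/(66.1) = 0.002571, so d_i = 389.0 cm.
m = −d_i/d_o = -5.885.
|h_i| = |m|·h_o = 5.885 × 1.5 = 8.83 cm. The image is real, inverted and enlarged, on the far side of the lens.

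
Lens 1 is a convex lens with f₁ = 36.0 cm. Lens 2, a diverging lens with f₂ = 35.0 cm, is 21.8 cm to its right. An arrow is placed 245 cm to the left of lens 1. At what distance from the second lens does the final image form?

48.9 cm

Lens 1: 1/d_i1 = 1/f₁ − 1/d_o1 = 1/(36.0) − 1/(245) = 0.02370, so d_i1 = 42.20 cm.
The intermediate image is 42.20 cm to the right of lens 1, which lies 20.40 cm to the right of lens 2 — a virtual object — so d_o2 = −20.40 cm.
Lens 2 is diverging, so f₂ = −35.0 cm.
Lens 2: 1/d_i2 = 1/f₂ − 1/d_o2 = 1/(-35.0) − 1/(-20.40) = 0.02045, so d_i2 = 48.9 cm.
The final image is real, 48.9 cm to the right of lens 2 (overall magnification ≈ -0.41).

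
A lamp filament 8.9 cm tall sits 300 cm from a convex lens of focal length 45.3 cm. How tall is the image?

1/d_i = 1/f − 1/d_o = 1/(45.30) − 1/(300) = 0.01874, so d_i = 53.36 cm.
m = −d_i/d_o = -0.1779.
|h_i| = |m|·h_o = 0.1779 × 8.9 = 1.58 cm. The image is real, inverted and reduced, on the far side of the lens.

1.58 cm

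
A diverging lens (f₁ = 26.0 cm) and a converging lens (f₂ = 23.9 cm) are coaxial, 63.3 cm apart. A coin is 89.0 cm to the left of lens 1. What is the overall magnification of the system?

m = -0.0908

f₁ = −26.0 cm (diverging).
Lens 1: 1/d_i1 = 1/(-26.0) − 1/(89.0) = -0.04970, so d_i1 = -20.12 cm; m₁ = −d_i1/d_o1 = +0.2261.
d_o2 = 63.3 − (-20.12) = 83.42 cm.
Lens 2: 1/d_i2 = 1/(23.9) − 1/(83.42) = 0.02985, so d_i2 = 33.50 cm; m₂ = −d_i2/d_o2 = -0.4015.
m = m₁·m₂ = (+0.2261)(-0.4015) = -0.0908.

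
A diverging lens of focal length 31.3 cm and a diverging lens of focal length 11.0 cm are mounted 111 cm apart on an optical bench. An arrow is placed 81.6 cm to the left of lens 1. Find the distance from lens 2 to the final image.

Lens 1 is diverging, so f₁ = −31.3 cm.
Lens 1: 1/d_i1 = 1/f₁ − 1/d_o1 = 1/(-31.3) − 1/(81.6) = -0.04420, so d_i1 = -22.62 cm.
The intermediate image is 22.62 cm to the left of lens 1 (virtual), which is 111 − (-22.62) = 133.6 cm to the left of lens 2, so d_o2 = +133.6 cm.
Lens 2 is diverging, so f₂ = −11.0 cm.
Lens 2: 1/d_i2 = 1/f₂ − 1/d_o2 = 1/(-11.0) − 1/(133.6) = -0.09839, so d_i2 = -10.2 cm.
The final image is virtual, 10.2 cm to the left of lens 2 (overall magnification ≈ 0.021).

10.2 cm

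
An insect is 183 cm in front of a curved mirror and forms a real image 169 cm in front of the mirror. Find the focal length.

f = 87.9 cm (concave)

Real image ⇒ d_i = +169 cm.
1/f = 1/d_o + 1/d_i = 1/(183) + 1/(169) = 0.01138, so f = 87.9 cm.
Since f is positive, the curved mirror is concave.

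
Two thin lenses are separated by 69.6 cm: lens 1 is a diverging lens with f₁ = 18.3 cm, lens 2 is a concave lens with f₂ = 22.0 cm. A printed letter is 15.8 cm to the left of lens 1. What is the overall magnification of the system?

f₁ = −18.3 cm (diverging).
Lens 1: 1/d_i1 = 1/(-18.3) − 1/(15.8) = -0.1179, so d_i1 = -8.479 cm; m₁ = −d_i1/d_o1 = +0.5366.
d_o2 = 69.6 − (-8.479) = 78.08 cm.
f₂ = −22.0 cm (diverging).
Lens 2: 1/d_i2 = 1/(-22.0) − 1/(78.08) = -0.05826, so d_i2 = -17.16 cm; m₂ = −d_i2/d_o2 = +0.2198.
m = m₁·m₂ = (+0.5366)(+0.2198) = +0.118.

m = +0.118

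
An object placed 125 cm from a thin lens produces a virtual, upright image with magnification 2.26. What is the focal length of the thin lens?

f = 224 cm (converging)

m = −d_i/d_o ⇒ d_i = −m·d_o = −(+2.26)·(125) = -282.5 cm.
1/f = 1/d_o + 1/d_i = 1/(125) + 1/(-282.5) = 0.004460, so f = 224 cm.
Since f is positive, the thin lens is converging.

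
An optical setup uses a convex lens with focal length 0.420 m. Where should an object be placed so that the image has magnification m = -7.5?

0.476 m

m = −d_i/d_o ⇒ d_i = −m·d_o.
1/f = 1/d_o + 1/d_i = 1/d_o − 1/(m·d_o) = (1 − 1/m)/d_o, so d_o = f(1 − 1/m) = (0.4200)(1 − 1/(-7.5)) = 0.476 m.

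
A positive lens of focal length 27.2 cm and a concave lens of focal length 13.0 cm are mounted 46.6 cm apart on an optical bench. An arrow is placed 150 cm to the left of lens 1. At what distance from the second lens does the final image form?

Lens 1: 1/d_i1 = 1/f₁ − 1/d_o1 = 1/(27.2) − 1/(150) = 0.03010, so d_i1 = 33.22 cm.
The intermediate image is 33.22 cm to the right of lens 1, which is 46.6 − (33.22) = 13.38 cm to the left of lens 2, so d_o2 = +13.38 cm.
Lens 2 is diverging, so f₂ = −13.0 cm.
Lens 2: 1/d_i2 = 1/f₂ − 1/d_o2 = 1/(-13.0) − 1/(13.38) = -0.1517, so d_i2 = -6.59 cm.
The final image is virtual, 6.59 cm to the left of lens 2 (overall magnification ≈ -0.11).

6.59 cm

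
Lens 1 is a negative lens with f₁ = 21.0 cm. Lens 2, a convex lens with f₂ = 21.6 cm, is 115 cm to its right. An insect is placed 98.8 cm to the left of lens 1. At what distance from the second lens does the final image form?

25.8 cm

Lens 1 is diverging, so f₁ = −21.0 cm.
Lens 1: 1/d_i1 = 1/f₁ − 1/d_o1 = 1/(-21.0) − 1/(98.8) = -0.05774, so d_i1 = -17.32 cm.
The intermediate image is 17.32 cm to the left of lens 1 (virtual), which is 115 − (-17.32) = 132.3 cm to the left of lens 2, so d_o2 = +132.3 cm.
Lens 2: 1/d_i2 = 1/f₂ − 1/d_o2 = 1/(21.6) − 1/(132.3) = 0.03874, so d_i2 = 25.8 cm.
The final image is real, 25.8 cm to the right of lens 2 (overall magnification ≈ -0.034).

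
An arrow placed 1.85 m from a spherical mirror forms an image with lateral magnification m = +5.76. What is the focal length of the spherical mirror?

f = 2.24 m (concave)

m = −d_i/d_o ⇒ d_i = −m·d_o = −(+5.76)·(1.85) = -10.66 m.
1/f = 1/d_o + 1/d_i = 1/(1.85) + 1/(-10.66) = 0.4467, so f = 2.24 m.
Since f is positive, the spherical mirror is concave.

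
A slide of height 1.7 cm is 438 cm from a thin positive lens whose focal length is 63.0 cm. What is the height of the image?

1/d_i = 1/f − 1/d_o = 1/(63.00) − 1/(438) = 0.01359, so d_i = 73.58 cm.
m = −d_i/d_o = -0.1680.
|h_i| = |m|·h_o = 0.1680 × 1.7 = 0.286 cm. The image is real, inverted and reduced, on the far side of the lens.

0.286 cm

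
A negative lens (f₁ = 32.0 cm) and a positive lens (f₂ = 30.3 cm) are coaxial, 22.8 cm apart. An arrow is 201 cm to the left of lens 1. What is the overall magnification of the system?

m = -0.207

f₁ = −32.0 cm (diverging).
Lens 1: 1/d_i1 = 1/(-32.0) − 1/(201) = -0.03623, so d_i1 = -27.61 cm; m₁ = −d_i1/d_o1 = +0.1374.
d_o2 = 22.8 − (-27.61) = 50.41 cm.
Lens 2: 1/d_i2 = 1/(30.3) − 1/(50.41) = 0.01317, so d_i2 = 75.95 cm; m₂ = −d_i2/d_o2 = -1.507.
m = m₁·m₂ = (+0.1374)(-1.507) = -0.207.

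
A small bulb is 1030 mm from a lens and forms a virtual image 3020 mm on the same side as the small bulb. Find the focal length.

Virtual image ⇒ d_i = −3020 mm.
1/f = 1/d_o + 1/d_i = 1/(1030) + 1/(-3020) = 0.0006397, so f = 1560 mm.
Since f is positive, the lens is converging.

f = 1560 mm (converging)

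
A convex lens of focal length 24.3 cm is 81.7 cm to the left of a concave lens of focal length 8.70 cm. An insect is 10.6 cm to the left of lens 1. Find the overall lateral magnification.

m = +0.141

Lens 1: 1/d_i1 = 1/(24.3) − 1/(10.6) = -0.05319, so d_i1 = -18.80 cm; m₁ = −d_i1/d_o1 = +1.774.
d_o2 = 81.7 − (-18.80) = 100.5 cm.
f₂ = −8.70 cm (diverging).
Lens 2: 1/d_i2 = 1/(-8.70) − 1/(100.5) = -0.1249, so d_i2 = -8.007 cm; m₂ = −d_i2/d_o2 = +0.07967.
m = m₁·m₂ = (+1.774)(+0.07967) = +0.141.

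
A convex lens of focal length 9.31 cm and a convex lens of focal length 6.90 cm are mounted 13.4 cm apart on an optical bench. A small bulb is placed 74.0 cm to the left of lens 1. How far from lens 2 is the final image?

4.57 cm

Lens 1: 1/d_i1 = 1/f₁ − 1/d_o1 = 1/(9.31) − 1/(74.0) = 0.09390, so d_i1 = 10.65 cm.
The intermediate image is 10.65 cm to the right of lens 1, which is 13.4 − (10.65) = 2.750 cm to the left of lens 2, so d_o2 = +2.750 cm.
Lens 2: 1/d_i2 = 1/f₂ − 1/d_o2 = 1/(6.90) − 1/(2.750) = -0.2187, so d_i2 = -4.57 cm.
The final image is virtual, 4.57 cm to the left of lens 2 (overall magnification ≈ -0.24).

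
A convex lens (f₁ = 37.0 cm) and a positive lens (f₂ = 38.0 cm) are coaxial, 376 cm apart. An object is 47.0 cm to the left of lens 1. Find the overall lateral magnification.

Lens 1: 1/d_i1 = 1/(37.0) − 1/(47.0) = 0.005750, so d_i1 = 173.9 cm; m₁ = −d_i1/d_o1 = -3.700.
d_o2 = 376 − (173.9) = 202.1 cm.
Lens 2: 1/d_i2 = 1/(38.0) − 1/(202.1) = 0.02137, so d_i2 = 46.80 cm; m₂ = −d_i2/d_o2 = -0.2316.
m = m₁·m₂ = (-3.700)(-0.2316) = +0.857.

m = +0.857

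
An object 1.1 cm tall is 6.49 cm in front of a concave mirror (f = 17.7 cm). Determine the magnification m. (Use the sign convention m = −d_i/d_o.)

1/d_i = 1/f − 1/d_o = 1/(17.70) − 1/(6.49) = -0.09759, so d_i = -10.25 cm.
m = −d_i/d_o = −(-10.25)/(6.49) = +1.58.
The image is virtual, upright and enlarged, behind the mirror.

m = +1.58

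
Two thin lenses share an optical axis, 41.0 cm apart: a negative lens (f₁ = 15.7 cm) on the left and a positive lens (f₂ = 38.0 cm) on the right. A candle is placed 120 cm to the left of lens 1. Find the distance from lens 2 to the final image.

124 cm

Lens 1 is diverging, so f₁ = −15.7 cm.
Lens 1: 1/d_i1 = 1/f₁ − 1/d_o1 = 1/(-15.7) − 1/(120) = -0.07203, so d_i1 = -13.88 cm.
The intermediate image is 13.88 cm to the left of lens 1 (virtual), which is 41.0 − (-13.88) = 54.88 cm to the left of lens 2, so d_o2 = +54.88 cm.
Lens 2: 1/d_i2 = 1/f₂ − 1/d_o2 = 1/(38.0) − 1/(54.88) = 0.008094, so d_i2 = 124 cm.
The final image is real, 124 cm to the right of lens 2 (overall magnification ≈ -0.26).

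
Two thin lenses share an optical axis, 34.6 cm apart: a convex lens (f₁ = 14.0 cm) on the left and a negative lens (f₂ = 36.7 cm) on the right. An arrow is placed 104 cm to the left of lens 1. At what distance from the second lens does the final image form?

Lens 1: 1/d_i1 = 1/f₁ − 1/d_o1 = 1/(14.0) − 1/(104) = 0.06181, so d_i1 = 16.18 cm.
The intermediate image is 16.18 cm to the right of lens 1, which is 34.6 − (16.18) = 18.42 cm to the left of lens 2, so d_o2 = +18.42 cm.
Lens 2 is diverging, so f₂ = −36.7 cm.
Lens 2: 1/d_i2 = 1/f₂ − 1/d_o2 = 1/(-36.7) − 1/(18.42) = -0.08154, so d_i2 = -12.3 cm.
The final image is virtual, 12.3 cm to the left of lens 2 (overall magnification ≈ -0.10).

12.3 cm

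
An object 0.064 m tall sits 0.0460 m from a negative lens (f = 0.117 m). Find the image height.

For a negative lens, f = -0.117 m.
1/d_i = 1/f − 1/d_o = 1/(-0.1170) − 1/(0.0460) = -30.29, so d_i = -0.03302 m.
m = −d_i/d_o = +0.7178.
|h_i| = |m|·h_o = 0.7178 × 0.064 = 0.0459 m. The image is virtual, upright and reduced, on the same side as the object.

0.0459 m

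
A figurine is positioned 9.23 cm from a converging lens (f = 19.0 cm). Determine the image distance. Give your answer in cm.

Lens equation: 1/d_i = 1/f − 1/d_o = 1/(19.00) − 1/(9.23) = 0.05263 − 0.1083 = -0.05571, so d_i = -17.9 cm.
The image is virtual, upright and enlarged, on the same side as the object.

17.9 cm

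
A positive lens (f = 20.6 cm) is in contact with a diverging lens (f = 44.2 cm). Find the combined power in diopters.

P = +2.59 D

P₁ = 1/f₁ = 1/(0.206 m) = +4.854 D; P₂ = 1/f₂ = 1/(-0.442 m) = -2.262 D.
For thin lenses in contact, P = P₁ + P₂ = (+4.854) + (-2.262) = +2.59 D.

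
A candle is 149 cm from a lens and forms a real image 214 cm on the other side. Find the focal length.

Real image ⇒ d_i = +214 cm.
1/f = 1/d_o + 1/d_i = 1/(149) + 1/(214) = 0.01138, so f = 87.8 cm.
Since f is positive, the lens is converging.

f = 87.8 cm (converging)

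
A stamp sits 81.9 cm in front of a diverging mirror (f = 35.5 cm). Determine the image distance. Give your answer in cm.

For a diverging mirror, f = -35.5 cm.
Mirror equation: 1/v = 1/f − 1/u = 1/(-35.50) − 1/(81.9) = -0.02817 − 0.01221 = -0.04038, so v = -24.8 cm.
The image is virtual, upright and reduced, behind the mirror.

24.8 cm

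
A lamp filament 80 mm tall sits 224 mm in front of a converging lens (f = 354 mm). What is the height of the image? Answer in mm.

1/d_i = 1/f − 1/d_o = 1/(354.0) − 1/(224) = -0.001639, so d_i = -610.0 mm.
m = −d_i/d_o = +2.723.
|h_i| = |m|·h_o = 2.723 × 80 = 218 mm. The image is virtual, upright and enlarged, on the same side as the object.

218 mm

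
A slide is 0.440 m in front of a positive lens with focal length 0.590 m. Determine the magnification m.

1/d_i = 1/f − 1/d_o = 1/(0.5900) − 1/(0.440) = -0.5778, so d_i = -1.731 m.
m = −d_i/d_o = −(-1.731)/(0.440) = +3.93.
The image is virtual, upright and enlarged, on the same side as the object.

m = +3.93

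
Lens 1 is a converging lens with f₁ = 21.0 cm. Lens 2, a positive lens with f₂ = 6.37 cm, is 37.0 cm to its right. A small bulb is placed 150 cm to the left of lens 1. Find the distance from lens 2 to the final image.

12.9 cm

Lens 1: 1/d_i1 = 1/f₁ − 1/d_o1 = 1/(21.0) − 1/(150) = 0.04095, so d_i1 = 24.42 cm.
The intermediate image is 24.42 cm to the right of lens 1, which is 37.0 − (24.42) = 12.58 cm to the left of lens 2, so d_o2 = +12.58 cm.
Lens 2: 1/d_i2 = 1/f₂ − 1/d_o2 = 1/(6.37) − 1/(12.58) = 0.07749, so d_i2 = 12.9 cm.
The final image is real, 12.9 cm to the right of lens 2 (overall magnification ≈ 0.17).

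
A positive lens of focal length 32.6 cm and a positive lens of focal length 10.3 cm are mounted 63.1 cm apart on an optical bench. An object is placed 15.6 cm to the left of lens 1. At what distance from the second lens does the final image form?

Lens 1: 1/d_i1 = 1/f₁ − 1/d_o1 = 1/(32.6) − 1/(15.6) = -0.03343, so d_i1 = -29.92 cm.
The intermediate image is 29.92 cm to the left of lens 1 (virtual), which is 63.1 − (-29.92) = 93.02 cm to the left of lens 2, so d_o2 = +93.02 cm.
Lens 2: 1/d_i2 = 1/f₂ − 1/d_o2 = 1/(10.3) − 1/(93.02) = 0.08634, so d_i2 = 11.6 cm.
The final image is real, 11.6 cm to the right of lens 2 (overall magnification ≈ -0.24).

11.6 cm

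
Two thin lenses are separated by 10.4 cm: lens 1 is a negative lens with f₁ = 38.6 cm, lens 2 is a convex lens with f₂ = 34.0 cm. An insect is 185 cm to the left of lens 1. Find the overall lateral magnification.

m = -0.704

f₁ = −38.6 cm (diverging).
Lens 1: 1/d_i1 = 1/(-38.6) − 1/(185) = -0.03131, so d_i1 = -31.94 cm; m₁ = −d_i1/d_o1 = +0.1726.
d_o2 = 10.4 − (-31.94) = 42.34 cm.
Lens 2: 1/d_i2 = 1/(34.0) − 1/(42.34) = 0.005793, so d_i2 = 172.6 cm; m₂ = −d_i2/d_o2 = -4.077.
m = m₁·m₂ = (+0.1726)(-4.077) = -0.704.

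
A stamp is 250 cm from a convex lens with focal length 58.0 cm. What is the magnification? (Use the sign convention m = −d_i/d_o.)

m = -0.302

1/d_i = 1/f − 1/d_o = 1/(58.00) − 1/(250) = 0.01324, so d_i = 75.52 cm.
m = −d_i/d_o = −(75.52)/(250) = -0.302.
The image is real, inverted and reduced, on the far side of the lens.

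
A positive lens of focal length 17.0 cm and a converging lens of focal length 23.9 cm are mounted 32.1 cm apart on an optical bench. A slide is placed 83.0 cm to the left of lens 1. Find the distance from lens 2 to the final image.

Lens 1: 1/d_i1 = 1/f₁ − 1/d_o1 = 1/(17.0) − 1/(83.0) = 0.04678, so d_i1 = 21.38 cm.
The intermediate image is 21.38 cm to the right of lens 1, which is 32.1 − (21.38) = 10.72 cm to the left of lens 2, so d_o2 = +10.72 cm.
Lens 2: 1/d_i2 = 1/f₂ − 1/d_o2 = 1/(23.9) − 1/(10.72) = -0.05144, so d_i2 = -19.4 cm.
The final image is virtual, 19.4 cm to the left of lens 2 (overall magnification ≈ -0.47).

19.4 cm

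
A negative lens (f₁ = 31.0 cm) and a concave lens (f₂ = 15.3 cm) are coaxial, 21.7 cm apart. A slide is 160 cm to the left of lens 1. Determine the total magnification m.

m = +0.0394

f₁ = −31.0 cm (diverging).
Lens 1: 1/d_i1 = 1/(-31.0) − 1/(160) = -0.03851, so d_i1 = -25.97 cm; m₁ = −d_i1/d_o1 = +0.1623.
d_o2 = 21.7 − (-25.97) = 47.67 cm.
f₂ = −15.3 cm (diverging).
Lens 2: 1/d_i2 = 1/(-15.3) − 1/(47.67) = -0.08634, so d_i2 = -11.58 cm; m₂ = −d_i2/d_o2 = +0.2430.
m = m₁·m₂ = (+0.1623)(+0.2430) = +0.0394.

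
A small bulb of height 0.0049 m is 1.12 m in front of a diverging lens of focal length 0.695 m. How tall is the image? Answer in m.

0.00188 m

For a diverging lens, f = -0.695 m.
1/d_i = 1/f − 1/d_o = 1/(-0.6950) − 1/(1.12) = -2.332, so d_i = -0.4289 m.
m = −d_i/d_o = +0.3829.
|h_i| = |m|·h_o = 0.3829 × 0.0049 = 0.00188 m. The image is virtual, upright and reduced, on the same side as the object.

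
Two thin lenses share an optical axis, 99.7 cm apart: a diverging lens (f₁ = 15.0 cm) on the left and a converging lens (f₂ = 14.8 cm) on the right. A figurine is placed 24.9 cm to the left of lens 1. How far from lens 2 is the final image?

Lens 1 is diverging, so f₁ = −15.0 cm.
Lens 1: 1/d_i1 = 1/f₁ − 1/d_o1 = 1/(-15.0) − 1/(24.9) = -0.1068, so d_i1 = -9.361 cm.
The intermediate image is 9.361 cm to the left of lens 1 (virtual), which is 99.7 − (-9.361) = 109.1 cm to the left of lens 2, so d_o2 = +109.1 cm.
Lens 2: 1/d_i2 = 1/f₂ − 1/d_o2 = 1/(14.8) − 1/(109.1) = 0.05840, so d_i2 = 17.1 cm.
The final image is real, 17.1 cm to the right of lens 2 (overall magnification ≈ -0.059).

17.1 cm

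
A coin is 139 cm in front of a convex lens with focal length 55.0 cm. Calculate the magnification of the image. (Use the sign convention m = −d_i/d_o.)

m = -0.655

1/d_i = 1/f − 1/d_o = 1/(55.00) − 1/(139) = 0.01099, so d_i = 91.01 cm.
m = −d_i/d_o = −(91.01)/(139) = -0.655.
The image is real, inverted and reduced, on the far side of the lens.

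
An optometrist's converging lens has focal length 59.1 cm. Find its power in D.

P = +1.69 D

f = 59.1 cm = 0.591 m.
P = 1/f = 1/(0.591 m) = +1.69 D.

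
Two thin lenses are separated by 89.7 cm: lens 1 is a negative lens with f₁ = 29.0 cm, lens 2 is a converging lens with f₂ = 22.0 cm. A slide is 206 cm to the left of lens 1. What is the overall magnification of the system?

m = -0.0292

f₁ = −29.0 cm (diverging).
Lens 1: 1/d_i1 = 1/(-29.0) − 1/(206) = -0.03934, so d_i1 = -25.42 cm; m₁ = −d_i1/d_o1 = +0.1234.
d_o2 = 89.7 − (-25.42) = 115.1 cm.
Lens 2: 1/d_i2 = 1/(22.0) − 1/(115.1) = 0.03677, so d_i2 = 27.20 cm; m₂ = −d_i2/d_o2 = -0.2363.
m = m₁·m₂ = (+0.1234)(-0.2363) = -0.0292.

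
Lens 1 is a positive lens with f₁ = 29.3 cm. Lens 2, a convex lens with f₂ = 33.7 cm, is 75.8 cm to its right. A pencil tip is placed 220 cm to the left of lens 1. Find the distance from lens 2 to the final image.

171 cm

Lens 1: 1/d_i1 = 1/f₁ − 1/d_o1 = 1/(29.3) − 1/(220) = 0.02958, so d_i1 = 33.80 cm.
The intermediate image is 33.80 cm to the right of lens 1, which is 75.8 − (33.80) = 42.00 cm to the left of lens 2, so d_o2 = +42.00 cm.
Lens 2: 1/d_i2 = 1/f₂ − 1/d_o2 = 1/(33.7) − 1/(42.00) = 0.005864, so d_i2 = 171 cm.
The final image is real, 171 cm to the right of lens 2 (overall magnification ≈ 0.62).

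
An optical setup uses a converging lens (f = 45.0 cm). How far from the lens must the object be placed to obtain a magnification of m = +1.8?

20.0 cm

m = −d_i/d_o ⇒ d_i = −m·d_o.
1/f = 1/d_o + 1/d_i = 1/d_o − 1/(m·d_o) = (1 − 1/m)/d_o, so d_o = f(1 − 1/m) = (45.00)(1 − 1/(+1.8)) = 20.0 cm.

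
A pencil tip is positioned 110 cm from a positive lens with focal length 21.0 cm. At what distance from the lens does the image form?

Thin-lens equation: 1/q = 1/f − 1/p = 1/(21.00) − 1/(110) = 0.04762 − 0.009091 = 0.03853, so q = 26.0 cm.
The image is real, inverted and reduced, on the far side of the lens.

26.0 cm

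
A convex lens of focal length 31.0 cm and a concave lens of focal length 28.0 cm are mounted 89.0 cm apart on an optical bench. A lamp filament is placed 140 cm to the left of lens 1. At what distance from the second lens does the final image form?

Lens 1: 1/d_i1 = 1/f₁ − 1/d_o1 = 1/(31.0) − 1/(140) = 0.02512, so d_i1 = 39.82 cm.
The intermediate image is 39.82 cm to the right of lens 1, which is 89.0 − (39.82) = 49.18 cm to the left of lens 2, so d_o2 = +49.18 cm.
Lens 2 is diverging, so f₂ = −28.0 cm.
Lens 2: 1/d_i2 = 1/f₂ − 1/d_o2 = 1/(-28.0) − 1/(49.18) = -0.05605, so d_i2 = -17.8 cm.
The final image is virtual, 17.8 cm to the left of lens 2 (overall magnification ≈ -0.10).

17.8 cm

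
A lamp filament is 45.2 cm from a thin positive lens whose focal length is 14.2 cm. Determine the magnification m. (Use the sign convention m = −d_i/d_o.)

1/d_i = 1/f − 1/d_o = 1/(14.20) − 1/(45.2) = 0.04830, so d_i = 20.70 cm.
m = −d_i/d_o = −(20.70)/(45.2) = -0.458.
The image is real, inverted and reduced, on the far side of the lens.

m = -0.458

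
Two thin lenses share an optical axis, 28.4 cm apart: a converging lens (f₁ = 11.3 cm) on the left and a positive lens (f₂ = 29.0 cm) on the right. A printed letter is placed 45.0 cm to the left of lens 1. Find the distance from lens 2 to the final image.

24.6 cm

Lens 1: 1/d_i1 = 1/f₁ − 1/d_o1 = 1/(11.3) − 1/(45.0) = 0.06627, so d_i1 = 15.09 cm.
The intermediate image is 15.09 cm to the right of lens 1, which is 28.4 − (15.09) = 13.31 cm to the left of lens 2, so d_o2 = +13.31 cm.
Lens 2: 1/d_i2 = 1/f₂ − 1/d_o2 = 1/(29.0) − 1/(13.31) = -0.04065, so d_i2 = -24.6 cm.
The final image is virtual, 24.6 cm to the left of lens 2 (overall magnification ≈ -0.62).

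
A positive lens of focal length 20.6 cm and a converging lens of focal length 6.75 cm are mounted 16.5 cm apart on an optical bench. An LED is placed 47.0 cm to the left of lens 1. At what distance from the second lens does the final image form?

5.06 cm

Lens 1: 1/d_i1 = 1/f₁ − 1/d_o1 = 1/(20.6) − 1/(47.0) = 0.02727, so d_i1 = 36.67 cm.
The intermediate image is 36.67 cm to the right of lens 1, which lies 20.17 cm to the right of lens 2 — a virtual object — so d_o2 = −20.17 cm.
Lens 2: 1/d_i2 = 1/f₂ − 1/d_o2 = 1/(6.75) − 1/(-20.17) = 0.1977, so d_i2 = 5.06 cm.
The final image is real, 5.06 cm to the right of lens 2 (overall magnification ≈ -0.20).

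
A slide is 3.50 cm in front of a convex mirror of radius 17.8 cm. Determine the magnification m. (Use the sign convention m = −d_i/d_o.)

m = +0.718

f = R/2 = 17.8/2 = 8.900 cm; for a convex mirror, f = -8.900 cm.
1/d_i = 1/f − 1/d_o = 1/(-8.900) − 1/(3.50) = -0.3981, so d_i = -2.512 cm.
m = −d_i/d_o = −(-2.512)/(3.50) = +0.718.
The image is virtual, upright and reduced, behind the mirror.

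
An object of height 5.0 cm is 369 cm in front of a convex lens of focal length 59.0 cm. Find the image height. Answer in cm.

0.952 cm

1/d_i = 1/f − 1/d_o = 1/(59.00) − 1/(369) = 0.01424, so d_i = 70.23 cm.
m = −d_i/d_o = -0.1903.
|h_i| = |m|·h_o = 0.1903 × 5.0 = 0.952 cm. The image is real, inverted and reduced, on the far side of the lens.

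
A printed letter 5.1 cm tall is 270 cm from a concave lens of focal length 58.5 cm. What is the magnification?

For a concave lens, f = -58.5 cm.
1/d_i = 1/f − 1/d_o = 1/(-58.50) − 1/(270) = -0.02080, so d_i = -48.08 cm.
m = −d_i/d_o = −(-48.08)/(270) = +0.178.
The image is virtual, upright and reduced, on the same side as the object.

m = +0.178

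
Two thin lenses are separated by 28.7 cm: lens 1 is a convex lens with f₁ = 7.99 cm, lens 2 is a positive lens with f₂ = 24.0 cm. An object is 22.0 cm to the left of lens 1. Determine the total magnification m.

m = -1.74

Lens 1: 1/d_i1 = 1/(7.99) − 1/(22.0) = 0.07970, so d_i1 = 12.55 cm; m₁ = −d_i1/d_o1 = -0.5705.
d_o2 = 28.7 − (12.55) = 16.15 cm.
Lens 2: 1/d_i2 = 1/(24.0) − 1/(16.15) = -0.02025, so d_i2 = -49.38 cm; m₂ = −d_i2/d_o2 = +3.057.
m = m₁·m₂ = (-0.5705)(+3.057) = -1.74.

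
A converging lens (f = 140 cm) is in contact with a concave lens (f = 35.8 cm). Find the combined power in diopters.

P₁ = 1/f₁ = 1/(1.40 m) = +0.7143 D; P₂ = 1/f₂ = 1/(-0.358 m) = -2.793 D.
For thin lenses in contact, P = P₁ + P₂ = (+0.7143) + (-2.793) = -2.08 D.

P = -2.08 D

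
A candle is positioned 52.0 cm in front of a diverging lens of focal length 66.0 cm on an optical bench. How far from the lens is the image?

29.1 cm

For a diverging lens, f = -66.0 cm.
Lens equation: 1/q = 1/f − 1/p = 1/(-66.00) − 1/(52.0) = -0.01515 − 0.01923 = -0.03438, so q = -29.1 cm.
The image is virtual, upright and reduced, on the same side as the object.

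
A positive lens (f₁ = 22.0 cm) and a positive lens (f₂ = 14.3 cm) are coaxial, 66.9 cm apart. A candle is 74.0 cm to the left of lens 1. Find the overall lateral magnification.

m = +0.284

Lens 1: 1/d_i1 = 1/(22.0) − 1/(74.0) = 0.03194, so d_i1 = 31.31 cm; m₁ = −d_i1/d_o1 = -0.4231.
d_o2 = 66.9 − (31.31) = 35.59 cm.
Lens 2: 1/d_i2 = 1/(14.3) − 1/(35.59) = 0.04183, so d_i2 = 23.90 cm; m₂ = −d_i2/d_o2 = -0.6717.
m = m₁·m₂ = (-0.4231)(-0.6717) = +0.284.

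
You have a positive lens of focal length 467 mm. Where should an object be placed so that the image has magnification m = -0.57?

1290 mm

m = −d_i/d_o ⇒ d_i = −m·d_o.
1/f = 1/d_o + 1/d_i = 1/d_o − 1/(m·d_o) = (1 − 1/m)/d_o, so d_o = f(1 − 1/m) = (467.0)(1 − 1/(-0.57)) = 1290 mm.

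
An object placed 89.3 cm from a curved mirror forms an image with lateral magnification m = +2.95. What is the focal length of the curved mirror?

m = −d_i/d_o ⇒ d_i = −m·d_o = −(+2.95)·(89.3) = -263.4 cm.
1/f = 1/d_o + 1/d_i = 1/(89.3) + 1/(-263.4) = 0.007402, so f = 135 cm.
Since f is positive, the curved mirror is concave.

f = 135 cm (concave)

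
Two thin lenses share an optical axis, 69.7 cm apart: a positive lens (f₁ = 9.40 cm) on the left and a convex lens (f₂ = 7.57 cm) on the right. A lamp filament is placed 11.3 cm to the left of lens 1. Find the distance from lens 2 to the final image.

Lens 1: 1/d_i1 = 1/f₁ − 1/d_o1 = 1/(9.40) − 1/(11.3) = 0.01789, so d_i1 = 55.91 cm.
The intermediate image is 55.91 cm to the right of lens 1, which is 69.7 − (55.91) = 13.79 cm to the left of lens 2, so d_o2 = +13.79 cm.
Lens 2: 1/d_i2 = 1/f₂ − 1/d_o2 = 1/(7.57) − 1/(13.79) = 0.05958, so d_i2 = 16.8 cm.
The final image is real, 16.8 cm to the right of lens 2 (overall magnification ≈ 6.0).

16.8 cm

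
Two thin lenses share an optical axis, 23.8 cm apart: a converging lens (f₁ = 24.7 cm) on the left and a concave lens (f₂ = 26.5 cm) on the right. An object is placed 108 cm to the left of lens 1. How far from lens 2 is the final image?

11.9 cm

Lens 1: 1/d_i1 = 1/f₁ − 1/d_o1 = 1/(24.7) − 1/(108) = 0.03123, so d_i1 = 32.02 cm.
The intermediate image is 32.02 cm to the right of lens 1, which lies 8.220 cm to the right of lens 2 — a virtual object — so d_o2 = −8.220 cm.
Lens 2 is diverging, so f₂ = −26.5 cm.
Lens 2: 1/d_i2 = 1/f₂ − 1/d_o2 = 1/(-26.5) − 1/(-8.220) = 0.08392, so d_i2 = 11.9 cm.
The final image is real, 11.9 cm to the right of lens 2 (overall magnification ≈ -0.43).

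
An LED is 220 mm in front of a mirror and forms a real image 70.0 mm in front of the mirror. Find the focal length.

f = 53.1 mm (concave)

Real image ⇒ d_i = +70.0 mm.
1/f = 1/d_o + 1/d_i = 1/(220) + 1/(70.0) = 0.01883, so f = 53.1 mm.
Since f is positive, the mirror is concave.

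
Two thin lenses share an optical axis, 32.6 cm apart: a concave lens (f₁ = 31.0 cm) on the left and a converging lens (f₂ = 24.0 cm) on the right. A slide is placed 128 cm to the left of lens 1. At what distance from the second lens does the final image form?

Lens 1 is diverging, so f₁ = −31.0 cm.
Lens 1: 1/d_i1 = 1/f₁ − 1/d_o1 = 1/(-31.0) − 1/(128) = -0.04007, so d_i1 = -24.96 cm.
The intermediate image is 24.96 cm to the left of lens 1 (virtual), which is 32.6 − (-24.96) = 57.56 cm to the left of lens 2, so d_o2 = +57.56 cm.
Lens 2: 1/d_i2 = 1/f₂ − 1/d_o2 = 1/(24.0) − 1/(57.56) = 0.02429, so d_i2 = 41.2 cm.
The final image is real, 41.2 cm to the right of lens 2 (overall magnification ≈ -0.14).

41.2 cm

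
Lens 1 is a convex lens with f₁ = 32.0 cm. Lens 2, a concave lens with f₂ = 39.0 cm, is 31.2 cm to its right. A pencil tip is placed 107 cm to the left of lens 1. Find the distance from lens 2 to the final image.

Lens 1: 1/d_i1 = 1/f₁ − 1/d_o1 = 1/(32.0) − 1/(107) = 0.02190, so d_i1 = 45.65 cm.
The intermediate image is 45.65 cm to the right of lens 1, which lies 14.45 cm to the right of lens 2 — a virtual object — so d_o2 = −14.45 cm.
Lens 2 is diverging, so f₂ = −39.0 cm.
Lens 2: 1/d_i2 = 1/f₂ − 1/d_o2 = 1/(-39.0) − 1/(-14.45) = 0.04356, so d_i2 = 23.0 cm.
The final image is real, 23.0 cm to the right of lens 2 (overall magnification ≈ -0.68).

23.0 cm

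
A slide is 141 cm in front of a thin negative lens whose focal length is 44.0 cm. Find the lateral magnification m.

For a negative lens, f = -44.0 cm.
1/d_i = 1/f − 1/d_o = 1/(-44.00) − 1/(141) = -0.02982, so d_i = -33.54 cm.
m = −d_i/d_o = −(-33.54)/(141) = +0.238.
The image is virtual, upright and reduced, on the same side as the object.

m = +0.238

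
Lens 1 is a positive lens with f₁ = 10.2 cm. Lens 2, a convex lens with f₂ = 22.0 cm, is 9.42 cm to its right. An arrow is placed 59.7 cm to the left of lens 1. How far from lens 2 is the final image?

Lens 1: 1/d_i1 = 1/f₁ − 1/d_o1 = 1/(10.2) − 1/(59.7) = 0.08129, so d_i1 = 12.30 cm.
The intermediate image is 12.30 cm to the right of lens 1, which lies 2.880 cm to the right of lens 2 — a virtual object — so d_o2 = −2.880 cm.
Lens 2: 1/d_i2 = 1/f₂ − 1/d_o2 = 1/(22.0) − 1/(-2.880) = 0.3927, so d_i2 = 2.55 cm.
The final image is real, 2.55 cm to the right of lens 2 (overall magnification ≈ -0.18).

2.55 cm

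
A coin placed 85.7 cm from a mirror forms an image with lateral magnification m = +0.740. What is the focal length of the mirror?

f = -244 cm (convex)

m = −d_i/d_o ⇒ d_i = −m·d_o = −(+0.740)·(85.7) = -63.42 cm.
1/f = 1/d_o + 1/d_i = 1/(85.7) + 1/(-63.42) = -0.004099, so f = -244 cm.
Since f is negative, the mirror is convex.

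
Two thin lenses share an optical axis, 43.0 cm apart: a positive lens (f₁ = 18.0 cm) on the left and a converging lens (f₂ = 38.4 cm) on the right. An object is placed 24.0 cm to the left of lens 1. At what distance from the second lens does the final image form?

16.5 cm

Lens 1: 1/d_i1 = 1/f₁ − 1/d_o1 = 1/(18.0) − 1/(24.0) = 0.01389, so d_i1 = 72.00 cm.
The intermediate image is 72.00 cm to the right of lens 1, which lies 29.00 cm to the right of lens 2 — a virtual object — so d_o2 = −29.00 cm.
Lens 2: 1/d_i2 = 1/f₂ − 1/d_o2 = 1/(38.4) − 1/(-29.00) = 0.06052, so d_i2 = 16.5 cm.
The final image is real, 16.5 cm to the right of lens 2 (overall magnification ≈ -1.7).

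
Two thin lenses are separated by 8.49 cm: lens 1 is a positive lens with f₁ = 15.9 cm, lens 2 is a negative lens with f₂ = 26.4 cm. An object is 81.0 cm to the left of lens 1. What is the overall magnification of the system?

Lens 1: 1/d_i1 = 1/(15.9) − 1/(81.0) = 0.05055, so d_i1 = 19.78 cm; m₁ = −d_i1/d_o1 = -0.2442.
d_o2 = 8.49 − (19.78) = -11.29 cm (virtual object).
f₂ = −26.4 cm (diverging).
Lens 2: 1/d_i2 = 1/(-26.4) − 1/(-11.29) = 0.05070, so d_i2 = 19.73 cm; m₂ = −d_i2/d_o2 = +1.747.
m = m₁·m₂ = (-0.2442)(+1.747) = -0.427.

m = -0.427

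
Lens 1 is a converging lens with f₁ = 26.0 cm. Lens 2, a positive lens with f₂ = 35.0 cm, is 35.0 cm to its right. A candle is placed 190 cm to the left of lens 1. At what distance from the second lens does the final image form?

Lens 1: 1/d_i1 = 1/f₁ − 1/d_o1 = 1/(26.0) − 1/(190) = 0.03320, so d_i1 = 30.12 cm.
The intermediate image is 30.12 cm to the right of lens 1, which is 35.0 − (30.12) = 4.880 cm to the left of lens 2, so d_o2 = +4.880 cm.
Lens 2: 1/d_i2 = 1/f₂ − 1/d_o2 = 1/(35.0) − 1/(4.880) = -0.1763, so d_i2 = -5.67 cm.
The final image is virtual, 5.67 cm to the left of lens 2 (overall magnification ≈ -0.18).

5.67 cm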